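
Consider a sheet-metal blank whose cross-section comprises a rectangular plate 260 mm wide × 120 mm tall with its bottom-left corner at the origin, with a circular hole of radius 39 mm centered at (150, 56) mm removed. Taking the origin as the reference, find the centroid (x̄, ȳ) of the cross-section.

x̄ = 126.38 mm, ȳ = 60.72 mm

Part | A | x̄ᵢ | ȳᵢ | A·x̄ᵢ | A·ȳᵢ
plate | 31200.00 | 130.00 | 60.00 | 4056000.00 | 1872000.00
hole | -4778.36 | 150.00 | 56.00 | -716754.36 | -267588.30
Σ | 26421.64 |  |  | 3339245.64 | 1604411.70
x̄ = 3339245.64 / 26421.64 = 126.38 mm
ȳ = 1604411.70 / 26421.64 = 60.72 mm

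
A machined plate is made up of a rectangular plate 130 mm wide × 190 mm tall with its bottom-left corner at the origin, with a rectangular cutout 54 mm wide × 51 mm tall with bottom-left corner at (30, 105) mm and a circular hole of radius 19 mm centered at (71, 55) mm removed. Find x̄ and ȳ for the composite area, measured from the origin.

Part | A | x̄ᵢ | ȳᵢ | A·x̄ᵢ | A·ȳᵢ
plate | 24700.00 | 65.00 | 95.00 | 1605500.00 | 2346500.00
hole 1 | -2754.00 | 57.00 | 130.50 | -156978.00 | -359397.00
hole 2 | -1134.11 | 71.00 | 55.00 | -80522.16 | -62376.32
Σ | 20811.89 |  |  | 1367999.84 | 1924726.68
x̄ = 1367999.84 / 20811.89 = 65.73 mm
ȳ = 1924726.68 / 20811.89 = 92.48 mm

x̄ = 65.73 mm, ȳ = 92.48 mm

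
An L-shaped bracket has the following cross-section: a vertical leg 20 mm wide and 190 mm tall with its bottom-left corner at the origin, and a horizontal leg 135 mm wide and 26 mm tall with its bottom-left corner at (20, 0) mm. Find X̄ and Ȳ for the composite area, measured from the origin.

X̄ = 47.21 mm, Ȳ = 55.63 mm

vertical leg: A = 20 × 190 = 3800.00, centroid at (10.00, 95.00).
horizontal leg: A = 135 × 26 = 3510.00, centroid at (87.50, 13.00).
ΣA = 7310.00 mm²
ΣAX̄ = (3800.00)(10.00) + (3510.00)(87.50) = 345125.00 mm³
ΣAȲ = (3800.00)(95.00) + (3510.00)(13.00) = 406630.00 mm³
X̄ = 345125.00 / 7310.00 = 47.21 mm
Ȳ = 406630.00 / 7310.00 = 55.63 mm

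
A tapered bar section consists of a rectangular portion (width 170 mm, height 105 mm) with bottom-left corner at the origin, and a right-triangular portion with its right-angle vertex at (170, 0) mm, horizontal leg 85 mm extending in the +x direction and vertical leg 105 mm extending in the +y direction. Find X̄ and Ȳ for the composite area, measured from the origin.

X̄ = 107.67 mm, Ȳ = 49.00 mm

rectangular portion: A = 170 × 105 = 17850.00, centroid at (85.00, 52.50).
triangular portion: A = ½·85·105 = 4462.50, centroid at (198.33, 35.00).
ΣA = 22312.50 mm², ΣAX̄ = 2402312.50 mm³, ΣAȲ = 1093312.50 mm³.
X̄ = 2402312.50/22312.50 = 107.67 mm; Ȳ = 1093312.50/22312.50 = 49.00 mm.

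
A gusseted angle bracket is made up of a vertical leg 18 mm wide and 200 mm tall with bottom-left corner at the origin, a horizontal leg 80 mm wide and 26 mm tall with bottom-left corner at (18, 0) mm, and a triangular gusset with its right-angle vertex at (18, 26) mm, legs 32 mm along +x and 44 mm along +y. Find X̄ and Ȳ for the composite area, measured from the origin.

vertical leg: A = 18 × 200 = 3600.00, centroid at (9.00, 100.00).
horizontal leg: A = 80 × 26 = 2080.00, centroid at (58.00, 13.00).
gusset: A = ½·32·44 = 704.00, centroid at (28.67, 40.67).
ΣA = 6384.00 mm²
ΣAX̄ = (3600.00)(9.00) + (2080.00)(58.00) + (704.00)(28.67) = 173221.33 mm³
ΣAȲ = (3600.00)(100.00) + (2080.00)(13.00) + (704.00)(40.67) = 415669.33 mm³
X̄ = 173221.33 / 6384.00 = 27.13 mm
Ȳ = 415669.33 / 6384.00 = 65.11 mm

X̄ = 27.13 mm, Ȳ = 65.11 mm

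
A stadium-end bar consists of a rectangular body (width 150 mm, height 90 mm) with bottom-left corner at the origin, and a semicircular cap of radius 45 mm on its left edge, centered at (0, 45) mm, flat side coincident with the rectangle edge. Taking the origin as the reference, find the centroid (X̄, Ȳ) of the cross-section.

X̄ = 57.06 mm, Ȳ = 45.00 mm

Part | A | x̄ᵢ | ȳᵢ | A·x̄ᵢ | A·ȳᵢ
rectangular body | 13500.00 | 75.00 | 45.00 | 1012500.00 | 607500.00
semicircular end | 3180.86 | -19.10 | 45.00 | -60750.00 | 143138.82
Σ | 16680.86 |  |  | 951750.00 | 750638.82
X̄ = 951750.00 / 16680.86 = 57.06 mm
Ȳ = 750638.82 / 16680.86 = 45.00 mm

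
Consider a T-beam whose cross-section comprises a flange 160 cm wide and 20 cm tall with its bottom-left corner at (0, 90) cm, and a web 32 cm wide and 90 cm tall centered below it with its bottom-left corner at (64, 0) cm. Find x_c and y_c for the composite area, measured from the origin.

x_c = 80.00 cm, y_c = 73.95 cm

web: A = 32 × 90 = 2880.00, centroid at (80.00, 45.00).
flange: A = 160 × 20 = 3200.00, centroid at (80.00, 100.00).
ΣA = 6080.00 cm², ΣAx_c = 486400.00 cm³, ΣAy_c = 449600.00 cm³.
x_c = 486400.00/6080.00 = 80.00 cm; y_c = 449600.00/6080.00 = 73.95 cm.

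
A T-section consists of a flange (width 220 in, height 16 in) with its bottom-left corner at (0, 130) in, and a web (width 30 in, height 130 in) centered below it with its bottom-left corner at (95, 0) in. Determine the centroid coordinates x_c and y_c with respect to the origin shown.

Part | A | x̄ᵢ | ȳᵢ | A·x̄ᵢ | A·ȳᵢ
web | 3900.00 | 110.00 | 65.00 | 429000.00 | 253500.00
flange | 3520.00 | 110.00 | 138.00 | 387200.00 | 485760.00
Σ | 7420.00 |  |  | 816200.00 | 739260.00
x_c = 816200.00 / 7420.00 = 110.00 in
y_c = 739260.00 / 7420.00 = 99.63 in

x_c = 110.00 in, y_c = 99.63 in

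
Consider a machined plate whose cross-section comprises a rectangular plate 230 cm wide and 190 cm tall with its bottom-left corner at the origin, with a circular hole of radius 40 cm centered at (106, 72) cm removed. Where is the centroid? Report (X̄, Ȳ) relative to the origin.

X̄ = 116.17 cm, Ȳ = 97.99 cm

plate: A = 230 × 190 = 43700.00, centroid at (115.00, 95.00).
hole: A = −π·40² = -5026.55, centroid at (106.00, 72.00).
ΣA = 38673.45 cm²
ΣAX̄ = (43700.00)(115.00) + (-5026.55)(106.00) = 4492685.89 cm³
ΣAȲ = (43700.00)(95.00) + (-5026.55)(72.00) = 3789588.53 cm³
X̄ = 4492685.89 / 38673.45 = 116.17 cm
Ȳ = 3789588.53 / 38673.45 = 97.99 cm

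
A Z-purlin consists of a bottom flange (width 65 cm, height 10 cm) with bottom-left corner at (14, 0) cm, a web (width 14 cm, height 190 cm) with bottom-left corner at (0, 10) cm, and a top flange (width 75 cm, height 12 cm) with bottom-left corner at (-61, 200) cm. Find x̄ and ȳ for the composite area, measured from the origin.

x̄ = 6.58 cm, ȳ = 111.15 cm

Part | A | x̄ᵢ | ȳᵢ | A·x̄ᵢ | A·ȳᵢ
bottom flange | 650.00 | 46.50 | 5.00 | 30225.00 | 3250.00
web | 2660.00 | 7.00 | 105.00 | 18620.00 | 279300.00
top flange | 900.00 | -23.50 | 206.00 | -21150.00 | 185400.00
Σ | 4210.00 |  |  | 27695.00 | 467950.00
x̄ = 27695.00 / 4210.00 = 6.58 cm
ȳ = 467950.00 / 4210.00 = 111.15 cm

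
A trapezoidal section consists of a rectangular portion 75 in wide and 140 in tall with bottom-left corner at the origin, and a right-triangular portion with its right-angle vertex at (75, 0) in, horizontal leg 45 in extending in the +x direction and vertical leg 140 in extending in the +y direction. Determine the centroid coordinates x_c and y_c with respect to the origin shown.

Part | A | x̄ᵢ | ȳᵢ | A·x̄ᵢ | A·ȳᵢ
rectangular portion | 10500.00 | 37.50 | 70.00 | 393750.00 | 735000.00
triangular portion | 3150.00 | 90.00 | 46.67 | 283500.00 | 147000.00
Σ | 13650.00 |  |  | 677250.00 | 882000.00
x_c = 677250.00 / 13650.00 = 49.62 in
y_c = 882000.00 / 13650.00 = 64.62 in

x_c = 49.62 in, y_c = 64.62 in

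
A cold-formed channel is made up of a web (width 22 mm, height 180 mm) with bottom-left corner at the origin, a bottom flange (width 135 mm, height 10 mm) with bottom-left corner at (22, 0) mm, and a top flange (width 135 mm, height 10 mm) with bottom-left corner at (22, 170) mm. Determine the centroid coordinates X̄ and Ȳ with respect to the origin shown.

web: A = 22 × 180 = 3960.00, centroid at (11.00, 90.00).
bottom flange: A = 135 × 10 = 1350.00, centroid at (89.50, 5.00).
top flange: A = 135 × 10 = 1350.00, centroid at (89.50, 175.00).
ΣA = 6660.00 mm², ΣAX̄ = 285210.00 mm³, ΣAȲ = 599400.00 mm³.
X̄ = 285210.00/6660.00 = 42.82 mm; Ȳ = 599400.00/6660.00 = 90.00 mm.

X̄ = 42.82 mm, Ȳ = 90.00 mm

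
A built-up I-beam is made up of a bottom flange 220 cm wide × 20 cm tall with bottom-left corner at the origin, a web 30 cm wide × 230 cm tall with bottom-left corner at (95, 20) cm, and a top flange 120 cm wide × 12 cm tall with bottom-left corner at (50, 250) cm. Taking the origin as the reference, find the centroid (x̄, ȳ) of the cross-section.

bottom flange: A = 220 × 20 = 4400.00, centroid at (110.00, 10.00).
web: A = 30 × 230 = 6900.00, centroid at (110.00, 135.00).
top flange: A = 120 × 12 = 1440.00, centroid at (110.00, 256.00).
ΣA = 12740.00 cm², ΣAx̄ = 1401400.00 cm³, ΣAȳ = 1344140.00 cm³.
x̄ = 1401400.00/12740.00 = 110.00 cm; ȳ = 1344140.00/12740.00 = 105.51 cm.

x̄ = 110.00 cm, ȳ = 105.51 cm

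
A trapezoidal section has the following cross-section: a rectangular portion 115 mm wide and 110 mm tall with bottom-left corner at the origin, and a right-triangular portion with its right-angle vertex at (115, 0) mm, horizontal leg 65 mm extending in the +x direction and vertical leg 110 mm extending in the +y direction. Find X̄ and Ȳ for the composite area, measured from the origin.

rectangular portion: A = 115 × 110 = 12650.00, centroid at (57.50, 55.00).
triangular portion: A = ½·65·110 = 3575.00, centroid at (136.67, 36.67).
ΣA = 16225.00 mm², ΣAX̄ = 1215958.33 mm³, ΣAȲ = 826833.33 mm³.
X̄ = 1215958.33/16225.00 = 74.94 mm; Ȳ = 826833.33/16225.00 = 50.96 mm.

X̄ = 74.94 mm, Ȳ = 50.96 mm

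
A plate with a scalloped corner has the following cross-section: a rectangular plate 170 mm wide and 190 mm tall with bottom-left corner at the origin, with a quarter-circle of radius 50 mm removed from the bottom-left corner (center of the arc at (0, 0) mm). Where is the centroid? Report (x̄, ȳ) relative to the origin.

x̄ = 89.13 mm, ȳ = 99.78 mm

plate: A = 170 × 190 = 32300.00, centroid at (85.00, 95.00).
removed quarter-circle: A = −¼π·50² = -1963.50, centroid at (21.22, 21.22).
ΣA = 30336.50 mm², ΣAx̄ = 2703833.33 mm³, ΣAȳ = 3026833.33 mm³.
x̄ = 2703833.33/30336.50 = 89.13 mm; ȳ = 3026833.33/30336.50 = 99.78 mm.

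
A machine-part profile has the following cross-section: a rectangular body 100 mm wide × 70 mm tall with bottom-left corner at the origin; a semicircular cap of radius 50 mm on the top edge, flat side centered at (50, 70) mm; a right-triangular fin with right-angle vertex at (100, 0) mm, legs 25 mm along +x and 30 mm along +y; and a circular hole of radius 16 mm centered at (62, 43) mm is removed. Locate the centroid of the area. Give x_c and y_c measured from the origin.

x_c = 51.16 mm, y_c = 54.53 mm

rectangular body: A = 100 × 70 = 7000.00, centroid at (50.00, 35.00).
semicircular top: A = ½π·50² = 3926.99, centroid at (50.00, 91.22).
triangular fin: A = ½·25·30 = 375.00, centroid at (108.33, 10.00).
hole: A = −π·16² = -804.25, centroid at (62.00, 43.00).
ΣA = 10497.74 mm², ΣAx_c = 537111.18 mm³, ΣAy_c = 572390.04 mm³.
x_c = 537111.18/10497.74 = 51.16 mm; y_c = 572390.04/10497.74 = 54.53 mm.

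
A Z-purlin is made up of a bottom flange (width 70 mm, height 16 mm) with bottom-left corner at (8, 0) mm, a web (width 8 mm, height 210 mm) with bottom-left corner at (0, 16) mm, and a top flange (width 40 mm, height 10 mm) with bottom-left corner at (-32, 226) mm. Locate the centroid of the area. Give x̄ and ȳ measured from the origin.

x̄ = 15.65 mm, ȳ = 95.20 mm

Part | A | x̄ᵢ | ȳᵢ | A·x̄ᵢ | A·ȳᵢ
bottom flange | 1120.00 | 43.00 | 8.00 | 48160.00 | 8960.00
web | 1680.00 | 4.00 | 121.00 | 6720.00 | 203280.00
top flange | 400.00 | -12.00 | 231.00 | -4800.00 | 92400.00
Σ | 3200.00 |  |  | 50080.00 | 304640.00
x̄ = 50080.00 / 3200.00 = 15.65 mm
ȳ = 304640.00 / 3200.00 = 95.20 mm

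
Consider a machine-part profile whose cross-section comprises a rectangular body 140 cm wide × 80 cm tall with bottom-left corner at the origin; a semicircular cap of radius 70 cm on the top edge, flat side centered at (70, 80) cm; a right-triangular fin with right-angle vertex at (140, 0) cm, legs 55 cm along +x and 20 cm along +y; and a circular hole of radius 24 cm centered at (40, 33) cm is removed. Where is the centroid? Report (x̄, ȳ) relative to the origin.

x̄ = 75.83 cm, ȳ = 70.10 cm

Part | A | x̄ᵢ | ȳᵢ | A·x̄ᵢ | A·ȳᵢ
rectangular body | 11200.00 | 70.00 | 40.00 | 784000.00 | 448000.00
semicircular top | 7696.90 | 70.00 | 109.71 | 538783.14 | 844418.83
triangular fin | 550.00 | 158.33 | 6.67 | 87083.33 | 3666.67
hole | -1809.56 | 40.00 | 33.00 | -72382.29 | -59715.39
Σ | 17637.34 |  |  | 1337484.18 | 1236370.10
x̄ = 1337484.18 / 17637.34 = 75.83 cm
ȳ = 1236370.10 / 17637.34 = 70.10 cm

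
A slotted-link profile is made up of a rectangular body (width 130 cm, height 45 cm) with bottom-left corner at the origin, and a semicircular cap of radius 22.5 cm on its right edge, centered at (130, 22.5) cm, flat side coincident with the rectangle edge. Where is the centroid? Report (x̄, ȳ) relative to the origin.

Part | A | x̄ᵢ | ȳᵢ | A·x̄ᵢ | A·ȳᵢ
rectangular body | 5850.00 | 65.00 | 22.50 | 380250.00 | 131625.00
semicircular end | 795.22 | 139.55 | 22.50 | 110971.78 | 17892.35
Σ | 6645.22 |  |  | 491221.78 | 149517.35
x̄ = 491221.78 / 6645.22 = 73.92 cm
ȳ = 149517.35 / 6645.22 = 22.50 cm

x̄ = 73.92 cm, ȳ = 22.50 cm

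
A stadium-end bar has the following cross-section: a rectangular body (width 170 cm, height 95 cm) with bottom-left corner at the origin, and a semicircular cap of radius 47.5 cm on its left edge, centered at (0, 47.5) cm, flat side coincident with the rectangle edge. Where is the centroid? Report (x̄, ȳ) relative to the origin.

x̄ = 66.08 cm, ȳ = 47.50 cm

rectangular body: A = 170 × 95 = 16150.00, centroid at (85.00, 47.50).
semicircular end: A = ½π·47.5² = 3544.11, centroid at (-20.16, 47.50).
ΣA = 19694.11 cm², ΣAx̄ = 1301302.08 cm³, ΣAȳ = 935470.19 cm³.
x̄ = 1301302.08/19694.11 = 66.08 cm; ȳ = 935470.19/19694.11 = 47.50 cm.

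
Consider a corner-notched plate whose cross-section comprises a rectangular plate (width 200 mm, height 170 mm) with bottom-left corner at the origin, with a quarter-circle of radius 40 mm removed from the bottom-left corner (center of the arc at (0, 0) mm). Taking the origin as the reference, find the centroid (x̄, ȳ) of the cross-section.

Part | A | x̄ᵢ | ȳᵢ | A·x̄ᵢ | A·ȳᵢ
plate | 34000.00 | 100.00 | 85.00 | 3400000.00 | 2890000.00
removed quarter-circle | -1256.64 | 16.98 | 16.98 | -21333.33 | -21333.33
Σ | 32743.36 |  |  | 3378666.67 | 2868666.67
x̄ = 3378666.67 / 32743.36 = 103.19 mm
ȳ = 2868666.67 / 32743.36 = 87.61 mm

x̄ = 103.19 mm, ȳ = 87.61 mm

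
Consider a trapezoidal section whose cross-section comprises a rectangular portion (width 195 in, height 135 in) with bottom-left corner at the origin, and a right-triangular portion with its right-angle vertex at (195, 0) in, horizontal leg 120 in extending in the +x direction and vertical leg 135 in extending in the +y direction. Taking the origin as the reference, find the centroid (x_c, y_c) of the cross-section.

Part | A | x̄ᵢ | ȳᵢ | A·x̄ᵢ | A·ȳᵢ
rectangular portion | 26325.00 | 97.50 | 67.50 | 2566687.50 | 1776937.50
triangular portion | 8100.00 | 235.00 | 45.00 | 1903500.00 | 364500.00
Σ | 34425.00 |  |  | 4470187.50 | 2141437.50
x_c = 4470187.50 / 34425.00 = 129.85 in
y_c = 2141437.50 / 34425.00 = 62.21 in

x_c = 129.85 in, y_c = 62.21 in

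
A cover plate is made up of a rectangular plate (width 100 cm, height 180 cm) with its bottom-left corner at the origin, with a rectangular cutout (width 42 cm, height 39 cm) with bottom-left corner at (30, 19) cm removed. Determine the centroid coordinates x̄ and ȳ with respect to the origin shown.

Part | A | x̄ᵢ | ȳᵢ | A·x̄ᵢ | A·ȳᵢ
plate | 18000.00 | 50.00 | 90.00 | 900000.00 | 1620000.00
hole | -1638.00 | 51.00 | 38.50 | -83538.00 | -63063.00
Σ | 16362.00 |  |  | 816462.00 | 1556937.00
x̄ = 816462.00 / 16362.00 = 49.90 cm
ȳ = 1556937.00 / 16362.00 = 95.16 cm

x̄ = 49.90 cm, ȳ = 95.16 cm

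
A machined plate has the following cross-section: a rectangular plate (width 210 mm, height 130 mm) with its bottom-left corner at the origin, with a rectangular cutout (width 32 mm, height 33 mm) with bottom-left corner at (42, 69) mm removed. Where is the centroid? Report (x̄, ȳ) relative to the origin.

x̄ = 106.89 mm, ȳ = 64.18 mm

plate: A = 210 × 130 = 27300.00, centroid at (105.00, 65.00).
hole: A = −(32 × 33) = -1056.00, centroid at (58.00, 85.50).
ΣA = 26244.00 mm²
ΣAx̄ = (27300.00)(105.00) + (-1056.00)(58.00) = 2805252.00 mm³
ΣAȳ = (27300.00)(65.00) + (-1056.00)(85.50) = 1684212.00 mm³
x̄ = 2805252.00 / 26244.00 = 106.89 mm
ȳ = 1684212.00 / 26244.00 = 64.18 mm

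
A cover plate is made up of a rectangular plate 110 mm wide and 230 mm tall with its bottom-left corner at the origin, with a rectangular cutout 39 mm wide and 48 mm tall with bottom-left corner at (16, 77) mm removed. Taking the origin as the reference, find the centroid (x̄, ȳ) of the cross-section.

x̄ = 56.56 mm, ȳ = 116.12 mm

plate: A = 110 × 230 = 25300.00, centroid at (55.00, 115.00).
hole: A = −(39 × 48) = -1872.00, centroid at (35.50, 101.00).
ΣA = 23428.00 mm², ΣAx̄ = 1325044.00 mm³, ΣAȳ = 2720428.00 mm³.
x̄ = 1325044.00/23428.00 = 56.56 mm; ȳ = 2720428.00/23428.00 = 116.12 mm.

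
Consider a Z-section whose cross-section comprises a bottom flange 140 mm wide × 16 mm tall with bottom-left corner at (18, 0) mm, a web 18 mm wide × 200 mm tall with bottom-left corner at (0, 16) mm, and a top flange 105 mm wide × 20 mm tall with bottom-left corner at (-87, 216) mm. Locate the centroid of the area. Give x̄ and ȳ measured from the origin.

bottom flange: A = 140 × 16 = 2240.00, centroid at (88.00, 8.00).
web: A = 18 × 200 = 3600.00, centroid at (9.00, 116.00).
top flange: A = 105 × 20 = 2100.00, centroid at (-34.50, 226.00).
ΣA = 7940.00 mm², ΣAx̄ = 157070.00 mm³, ΣAȳ = 910120.00 mm³.
x̄ = 157070.00/7940.00 = 19.78 mm; ȳ = 910120.00/7940.00 = 114.62 mm.

x̄ = 19.78 mm, ȳ = 114.62 mm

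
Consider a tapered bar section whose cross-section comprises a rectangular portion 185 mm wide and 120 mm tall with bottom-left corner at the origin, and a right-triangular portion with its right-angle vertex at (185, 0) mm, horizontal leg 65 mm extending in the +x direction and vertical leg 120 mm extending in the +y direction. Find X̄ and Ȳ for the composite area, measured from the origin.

rectangular portion: A = 185 × 120 = 22200.00, centroid at (92.50, 60.00).
triangular portion: A = ½·65·120 = 3900.00, centroid at (206.67, 40.00).
ΣA = 26100.00 mm², ΣAX̄ = 2859500.00 mm³, ΣAȲ = 1488000.00 mm³.
X̄ = 2859500.00/26100.00 = 109.56 mm; Ȳ = 1488000.00/26100.00 = 57.01 mm.

X̄ = 109.56 mm, Ȳ = 57.01 mm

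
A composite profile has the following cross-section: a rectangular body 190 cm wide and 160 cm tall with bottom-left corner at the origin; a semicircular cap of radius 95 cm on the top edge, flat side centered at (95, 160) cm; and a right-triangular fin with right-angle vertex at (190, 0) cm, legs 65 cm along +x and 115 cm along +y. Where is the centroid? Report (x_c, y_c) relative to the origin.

rectangular body: A = 190 × 160 = 30400.00, centroid at (95.00, 80.00).
semicircular top: A = ½π·95² = 14176.44, centroid at (95.00, 200.32).
triangular fin: A = ½·65·115 = 3737.50, centroid at (211.67, 38.33).
ΣA = 48313.94 cm², ΣAx_c = 5025865.67 cm³, ΣAy_c = 5415084.06 cm³.
x_c = 5025865.67/48313.94 = 104.03 cm; y_c = 5415084.06/48313.94 = 112.08 cm.

x_c = 104.03 cm, y_c = 112.08 cm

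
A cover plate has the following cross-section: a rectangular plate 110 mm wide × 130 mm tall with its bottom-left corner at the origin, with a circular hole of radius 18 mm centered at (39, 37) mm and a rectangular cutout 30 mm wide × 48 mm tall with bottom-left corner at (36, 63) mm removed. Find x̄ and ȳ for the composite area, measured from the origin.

x̄ = 56.86 mm, ȳ = 64.73 mm

plate: A = 110 × 130 = 14300.00, centroid at (55.00, 65.00).
hole 1: A = −π·18² = -1017.88, centroid at (39.00, 37.00).
hole 2: A = −(30 × 48) = -1440.00, centroid at (51.00, 87.00).
ΣA = 11842.12 mm²
ΣAx̄ = (14300.00)(55.00) + (-1017.88)(39.00) + (-1440.00)(51.00) = 673362.84 mm³
ΣAȳ = (14300.00)(65.00) + (-1017.88)(37.00) + (-1440.00)(87.00) = 766558.59 mm³
x̄ = 673362.84 / 11842.12 = 56.86 mm
ȳ = 766558.59 / 11842.12 = 64.73 mm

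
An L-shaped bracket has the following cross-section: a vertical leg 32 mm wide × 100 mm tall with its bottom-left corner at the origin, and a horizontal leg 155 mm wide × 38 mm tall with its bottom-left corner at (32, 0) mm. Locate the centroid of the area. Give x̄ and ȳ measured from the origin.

x̄ = 76.58 mm, ȳ = 29.91 mm

vertical leg: A = 32 × 100 = 3200.00, centroid at (16.00, 50.00).
horizontal leg: A = 155 × 38 = 5890.00, centroid at (109.50, 19.00).
ΣA = 9090.00 mm², ΣAx̄ = 696155.00 mm³, ΣAȳ = 271910.00 mm³.
x̄ = 696155.00/9090.00 = 76.58 mm; ȳ = 271910.00/9090.00 = 29.91 mm.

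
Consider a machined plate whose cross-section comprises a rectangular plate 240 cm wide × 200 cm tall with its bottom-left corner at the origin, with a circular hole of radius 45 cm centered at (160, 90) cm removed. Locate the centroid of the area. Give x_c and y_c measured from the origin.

plate: A = 240 × 200 = 48000.00, centroid at (120.00, 100.00).
hole: A = −π·45² = -6361.73, centroid at (160.00, 90.00).
ΣA = 41638.27 cm²
ΣAx_c = (48000.00)(120.00) + (-6361.73)(160.00) = 4742123.98 cm³
ΣAy_c = (48000.00)(100.00) + (-6361.73)(90.00) = 4227444.74 cm³
x_c = 4742123.98 / 41638.27 = 113.89 cm
y_c = 4227444.74 / 41638.27 = 101.53 cm

x_c = 113.89 cm, y_c = 101.53 cm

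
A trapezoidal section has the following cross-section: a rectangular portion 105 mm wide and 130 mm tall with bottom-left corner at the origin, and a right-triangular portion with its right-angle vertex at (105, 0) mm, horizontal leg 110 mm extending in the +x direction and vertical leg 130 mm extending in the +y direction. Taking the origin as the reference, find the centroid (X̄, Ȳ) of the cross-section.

X̄ = 83.15 mm, Ȳ = 57.55 mm

rectangular portion: A = 105 × 130 = 13650.00, centroid at (52.50, 65.00).
triangular portion: A = ½·110·130 = 7150.00, centroid at (141.67, 43.33).
ΣA = 20800.00 mm², ΣAX̄ = 1729541.67 mm³, ΣAȲ = 1197083.33 mm³.
X̄ = 1729541.67/20800.00 = 83.15 mm; Ȳ = 1197083.33/20800.00 = 57.55 mm.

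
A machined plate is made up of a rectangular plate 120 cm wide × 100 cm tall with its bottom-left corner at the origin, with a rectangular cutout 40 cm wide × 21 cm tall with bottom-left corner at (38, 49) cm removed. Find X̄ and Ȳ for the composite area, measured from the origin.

plate: A = 120 × 100 = 12000.00, centroid at (60.00, 50.00).
hole: A = −(40 × 21) = -840.00, centroid at (58.00, 59.50).
ΣA = 11160.00 cm²
ΣAX̄ = (12000.00)(60.00) + (-840.00)(58.00) = 671280.00 cm³
ΣAȲ = (12000.00)(50.00) + (-840.00)(59.50) = 550020.00 cm³
X̄ = 671280.00 / 11160.00 = 60.15 cm
Ȳ = 550020.00 / 11160.00 = 49.28 cm

X̄ = 60.15 cm, Ȳ = 49.28 cm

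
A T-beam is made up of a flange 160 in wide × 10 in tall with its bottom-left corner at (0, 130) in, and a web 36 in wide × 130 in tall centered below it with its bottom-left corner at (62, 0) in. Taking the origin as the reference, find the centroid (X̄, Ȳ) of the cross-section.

Part | A | x̄ᵢ | ȳᵢ | A·x̄ᵢ | A·ȳᵢ
web | 4680.00 | 80.00 | 65.00 | 374400.00 | 304200.00
flange | 1600.00 | 80.00 | 135.00 | 128000.00 | 216000.00
Σ | 6280.00 |  |  | 502400.00 | 520200.00
X̄ = 502400.00 / 6280.00 = 80.00 in
Ȳ = 520200.00 / 6280.00 = 82.83 in

X̄ = 80.00 in, Ȳ = 82.83 in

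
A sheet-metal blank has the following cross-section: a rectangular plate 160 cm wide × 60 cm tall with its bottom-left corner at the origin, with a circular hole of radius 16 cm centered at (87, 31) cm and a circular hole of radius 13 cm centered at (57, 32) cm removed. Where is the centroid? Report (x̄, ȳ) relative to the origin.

x̄ = 80.80 cm, ȳ = 29.77 cm

plate: A = 160 × 60 = 9600.00, centroid at (80.00, 30.00).
hole 1: A = −π·16² = -804.25, centroid at (87.00, 31.00).
hole 2: A = −π·13² = -530.93, centroid at (57.00, 32.00).
ΣA = 8264.82 cm²
ΣAx̄ = (9600.00)(80.00) + (-804.25)(87.00) + (-530.93)(57.00) = 667767.49 cm³
ΣAȳ = (9600.00)(30.00) + (-804.25)(31.00) + (-530.93)(32.00) = 246078.59 cm³
x̄ = 667767.49 / 8264.82 = 80.80 cm
ȳ = 246078.59 / 8264.82 = 29.77 cm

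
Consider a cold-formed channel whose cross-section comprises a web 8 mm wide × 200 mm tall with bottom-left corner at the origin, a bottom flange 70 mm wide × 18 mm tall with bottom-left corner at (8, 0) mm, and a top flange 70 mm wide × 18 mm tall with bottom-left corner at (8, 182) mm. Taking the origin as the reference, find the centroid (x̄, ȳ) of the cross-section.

x̄ = 27.85 mm, ȳ = 100.00 mm

web: A = 8 × 200 = 1600.00, centroid at (4.00, 100.00).
bottom flange: A = 70 × 18 = 1260.00, centroid at (43.00, 9.00).
top flange: A = 70 × 18 = 1260.00, centroid at (43.00, 191.00).
ΣA = 4120.00 mm², ΣAx̄ = 114760.00 mm³, ΣAȳ = 412000.00 mm³.
x̄ = 114760.00/4120.00 = 27.85 mm; ȳ = 412000.00/4120.00 = 100.00 mm.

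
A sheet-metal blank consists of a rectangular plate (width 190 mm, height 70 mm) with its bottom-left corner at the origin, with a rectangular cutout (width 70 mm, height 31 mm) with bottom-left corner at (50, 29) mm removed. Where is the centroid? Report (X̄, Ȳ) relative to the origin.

X̄ = 96.95 mm, Ȳ = 33.15 mm

plate: A = 190 × 70 = 13300.00, centroid at (95.00, 35.00).
hole: A = −(70 × 31) = -2170.00, centroid at (85.00, 44.50).
ΣA = 11130.00 mm²
ΣAX̄ = (13300.00)(95.00) + (-2170.00)(85.00) = 1079050.00 mm³
ΣAȲ = (13300.00)(35.00) + (-2170.00)(44.50) = 368935.00 mm³
X̄ = 1079050.00 / 11130.00 = 96.95 mm
Ȳ = 368935.00 / 11130.00 = 33.15 mm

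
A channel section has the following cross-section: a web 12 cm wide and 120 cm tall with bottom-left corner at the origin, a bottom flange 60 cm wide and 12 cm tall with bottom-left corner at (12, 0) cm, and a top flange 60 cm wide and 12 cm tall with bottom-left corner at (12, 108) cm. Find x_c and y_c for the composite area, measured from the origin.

Part | A | x̄ᵢ | ȳᵢ | A·x̄ᵢ | A·ȳᵢ
web | 1440.00 | 6.00 | 60.00 | 8640.00 | 86400.00
bottom flange | 720.00 | 42.00 | 6.00 | 30240.00 | 4320.00
top flange | 720.00 | 42.00 | 114.00 | 30240.00 | 82080.00
Σ | 2880.00 |  |  | 69120.00 | 172800.00
x_c = 69120.00 / 2880.00 = 24.00 cm
y_c = 172800.00 / 2880.00 = 60.00 cm

x_c = 24.00 cm, y_c = 60.00 cm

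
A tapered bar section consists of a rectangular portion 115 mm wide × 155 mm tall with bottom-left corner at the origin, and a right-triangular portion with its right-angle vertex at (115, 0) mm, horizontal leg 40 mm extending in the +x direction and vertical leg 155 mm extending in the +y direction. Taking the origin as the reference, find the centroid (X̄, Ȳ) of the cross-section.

Part | A | x̄ᵢ | ȳᵢ | A·x̄ᵢ | A·ȳᵢ
rectangular portion | 17825.00 | 57.50 | 77.50 | 1024937.50 | 1381437.50
triangular portion | 3100.00 | 128.33 | 51.67 | 397833.33 | 160166.67
Σ | 20925.00 |  |  | 1422770.83 | 1541604.17
X̄ = 1422770.83 / 20925.00 = 67.99 mm
Ȳ = 1541604.17 / 20925.00 = 73.67 mm

X̄ = 67.99 mm, Ȳ = 73.67 mm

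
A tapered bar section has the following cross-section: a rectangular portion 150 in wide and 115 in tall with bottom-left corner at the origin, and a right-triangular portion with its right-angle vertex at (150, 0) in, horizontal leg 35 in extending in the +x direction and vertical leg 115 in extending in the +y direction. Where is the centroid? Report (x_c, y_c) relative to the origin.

x_c = 84.05 in, y_c = 55.50 in

rectangular portion: A = 150 × 115 = 17250.00, centroid at (75.00, 57.50).
triangular portion: A = ½·35·115 = 2012.50, centroid at (161.67, 38.33).
ΣA = 19262.50 in²
ΣAx_c = (17250.00)(75.00) + (2012.50)(161.67) = 1619104.17 in³
ΣAy_c = (17250.00)(57.50) + (2012.50)(38.33) = 1069020.83 in³
x_c = 1619104.17 / 19262.50 = 84.05 in
y_c = 1069020.83 / 19262.50 = 55.50 in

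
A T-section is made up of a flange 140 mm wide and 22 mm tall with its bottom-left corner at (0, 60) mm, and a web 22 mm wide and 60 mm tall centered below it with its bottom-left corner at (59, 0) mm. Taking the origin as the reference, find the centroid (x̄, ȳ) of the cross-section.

web: A = 22 × 60 = 1320.00, centroid at (70.00, 30.00).
flange: A = 140 × 22 = 3080.00, centroid at (70.00, 71.00).
ΣA = 4400.00 mm², ΣAx̄ = 308000.00 mm³, ΣAȳ = 258280.00 mm³.
x̄ = 308000.00/4400.00 = 70.00 mm; ȳ = 258280.00/4400.00 = 58.70 mm.

x̄ = 70.00 mm, ȳ = 58.70 mm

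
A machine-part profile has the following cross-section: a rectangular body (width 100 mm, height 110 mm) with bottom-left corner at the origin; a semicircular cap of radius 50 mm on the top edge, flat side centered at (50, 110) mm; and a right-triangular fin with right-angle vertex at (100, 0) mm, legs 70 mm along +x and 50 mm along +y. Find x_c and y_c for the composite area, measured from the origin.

x_c = 57.70 mm, y_c = 68.93 mm

rectangular body: A = 100 × 110 = 11000.00, centroid at (50.00, 55.00).
semicircular top: A = ½π·50² = 3926.99, centroid at (50.00, 131.22).
triangular fin: A = ½·70·50 = 1750.00, centroid at (123.33, 16.67).
ΣA = 16676.99 mm², ΣAx_c = 962182.87 mm³, ΣAy_c = 1149468.99 mm³.
x_c = 962182.87/16676.99 = 57.70 mm; y_c = 1149468.99/16676.99 = 68.93 mm.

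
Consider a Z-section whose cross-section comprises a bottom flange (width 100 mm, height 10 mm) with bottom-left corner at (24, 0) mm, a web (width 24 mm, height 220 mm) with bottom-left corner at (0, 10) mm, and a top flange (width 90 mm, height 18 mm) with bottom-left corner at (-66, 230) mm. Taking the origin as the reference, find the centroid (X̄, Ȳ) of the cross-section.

X̄ = 13.08 mm, Ȳ = 129.85 mm

Part | A | x̄ᵢ | ȳᵢ | A·x̄ᵢ | A·ȳᵢ
bottom flange | 1000.00 | 74.00 | 5.00 | 74000.00 | 5000.00
web | 5280.00 | 12.00 | 120.00 | 63360.00 | 633600.00
top flange | 1620.00 | -21.00 | 239.00 | -34020.00 | 387180.00
Σ | 7900.00 |  |  | 103340.00 | 1025780.00
X̄ = 103340.00 / 7900.00 = 13.08 mm
Ȳ = 1025780.00 / 7900.00 = 129.85 mm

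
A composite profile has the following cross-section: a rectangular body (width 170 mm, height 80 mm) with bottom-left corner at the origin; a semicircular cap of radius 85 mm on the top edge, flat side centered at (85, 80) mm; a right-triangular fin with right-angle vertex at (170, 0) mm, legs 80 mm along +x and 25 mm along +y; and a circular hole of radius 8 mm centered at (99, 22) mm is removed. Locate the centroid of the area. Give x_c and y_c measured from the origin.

x_c = 89.23 mm, y_c = 72.44 mm

Part | A | x̄ᵢ | ȳᵢ | A·x̄ᵢ | A·ȳᵢ
rectangular body | 13600.00 | 85.00 | 40.00 | 1156000.00 | 544000.00
semicircular top | 11349.00 | 85.00 | 116.08 | 964665.29 | 1317336.94
triangular fin | 1000.00 | 196.67 | 8.33 | 196666.67 | 8333.33
hole | -201.06 | 99.00 | 22.00 | -19905.13 | -4423.36
Σ | 25747.94 |  |  | 2297426.83 | 1865246.91
x_c = 2297426.83 / 25747.94 = 89.23 mm
y_c = 1865246.91 / 25747.94 = 72.44 mm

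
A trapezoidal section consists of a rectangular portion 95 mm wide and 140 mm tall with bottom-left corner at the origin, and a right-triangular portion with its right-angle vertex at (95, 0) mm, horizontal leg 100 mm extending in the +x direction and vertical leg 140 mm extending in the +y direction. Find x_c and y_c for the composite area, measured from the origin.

Part | A | x̄ᵢ | ȳᵢ | A·x̄ᵢ | A·ȳᵢ
rectangular portion | 13300.00 | 47.50 | 70.00 | 631750.00 | 931000.00
triangular portion | 7000.00 | 128.33 | 46.67 | 898333.33 | 326666.67
Σ | 20300.00 |  |  | 1530083.33 | 1257666.67
x_c = 1530083.33 / 20300.00 = 75.37 mm
y_c = 1257666.67 / 20300.00 = 61.95 mm

x_c = 75.37 mm, y_c = 61.95 mm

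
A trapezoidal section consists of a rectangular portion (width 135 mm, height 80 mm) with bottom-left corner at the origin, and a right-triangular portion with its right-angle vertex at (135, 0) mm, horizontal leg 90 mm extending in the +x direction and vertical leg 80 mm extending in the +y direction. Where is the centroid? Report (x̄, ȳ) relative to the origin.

Part | A | x̄ᵢ | ȳᵢ | A·x̄ᵢ | A·ȳᵢ
rectangular portion | 10800.00 | 67.50 | 40.00 | 729000.00 | 432000.00
triangular portion | 3600.00 | 165.00 | 26.67 | 594000.00 | 96000.00
Σ | 14400.00 |  |  | 1323000.00 | 528000.00
x̄ = 1323000.00 / 14400.00 = 91.88 mm
ȳ = 528000.00 / 14400.00 = 36.67 mm

x̄ = 91.88 mm, ȳ = 36.67 mm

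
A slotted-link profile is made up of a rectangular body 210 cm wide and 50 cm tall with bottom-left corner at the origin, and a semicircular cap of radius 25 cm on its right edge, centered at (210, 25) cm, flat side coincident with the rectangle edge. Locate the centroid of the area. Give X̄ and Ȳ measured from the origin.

X̄ = 114.89 cm, Ȳ = 25.00 cm

Part | A | x̄ᵢ | ȳᵢ | A·x̄ᵢ | A·ȳᵢ
rectangular body | 10500.00 | 105.00 | 25.00 | 1102500.00 | 262500.00
semicircular end | 981.75 | 220.61 | 25.00 | 216583.68 | 24543.69
Σ | 11481.75 |  |  | 1319083.68 | 287043.69
X̄ = 1319083.68 / 11481.75 = 114.89 cm
Ȳ = 287043.69 / 11481.75 = 25.00 cm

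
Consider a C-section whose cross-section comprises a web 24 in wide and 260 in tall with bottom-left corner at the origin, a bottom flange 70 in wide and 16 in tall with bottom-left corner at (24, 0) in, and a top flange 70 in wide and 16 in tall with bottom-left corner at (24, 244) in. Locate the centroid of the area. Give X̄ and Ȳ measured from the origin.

X̄ = 24.42 in, Ȳ = 130.00 in

web: A = 24 × 260 = 6240.00, centroid at (12.00, 130.00).
bottom flange: A = 70 × 16 = 1120.00, centroid at (59.00, 8.00).
top flange: A = 70 × 16 = 1120.00, centroid at (59.00, 252.00).
ΣA = 8480.00 in²
ΣAX̄ = (6240.00)(12.00) + (1120.00)(59.00) + (1120.00)(59.00) = 207040.00 in³
ΣAȲ = (6240.00)(130.00) + (1120.00)(8.00) + (1120.00)(252.00) = 1102400.00 in³
X̄ = 207040.00 / 8480.00 = 24.42 in
Ȳ = 1102400.00 / 8480.00 = 130.00 in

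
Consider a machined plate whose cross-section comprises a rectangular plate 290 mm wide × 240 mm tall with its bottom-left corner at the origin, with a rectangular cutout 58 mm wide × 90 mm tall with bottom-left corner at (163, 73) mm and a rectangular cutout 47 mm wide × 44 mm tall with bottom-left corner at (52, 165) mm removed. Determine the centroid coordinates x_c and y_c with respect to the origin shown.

x_c = 143.37 mm, y_c = 117.94 mm

plate: A = 290 × 240 = 69600.00, centroid at (145.00, 120.00).
hole 1: A = −(58 × 90) = -5220.00, centroid at (192.00, 118.00).
hole 2: A = −(47 × 44) = -2068.00, centroid at (75.50, 187.00).
ΣA = 62312.00 mm²
ΣAx_c = (69600.00)(145.00) + (-5220.00)(192.00) + (-2068.00)(75.50) = 8933626.00 mm³
ΣAy_c = (69600.00)(120.00) + (-5220.00)(118.00) + (-2068.00)(187.00) = 7349324.00 mm³
x_c = 8933626.00 / 62312.00 = 143.37 mm
y_c = 7349324.00 / 62312.00 = 117.94 mm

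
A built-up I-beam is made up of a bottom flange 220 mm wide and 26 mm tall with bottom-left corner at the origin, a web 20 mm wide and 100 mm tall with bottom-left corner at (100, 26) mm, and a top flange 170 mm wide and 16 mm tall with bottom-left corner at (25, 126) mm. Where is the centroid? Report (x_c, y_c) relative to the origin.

Part | A | x̄ᵢ | ȳᵢ | A·x̄ᵢ | A·ȳᵢ
bottom flange | 5720.00 | 110.00 | 13.00 | 629200.00 | 74360.00
web | 2000.00 | 110.00 | 76.00 | 220000.00 | 152000.00
top flange | 2720.00 | 110.00 | 134.00 | 299200.00 | 364480.00
Σ | 10440.00 |  |  | 1148400.00 | 590840.00
x_c = 1148400.00 / 10440.00 = 110.00 mm
y_c = 590840.00 / 10440.00 = 56.59 mm

x_c = 110.00 mm, y_c = 56.59 mm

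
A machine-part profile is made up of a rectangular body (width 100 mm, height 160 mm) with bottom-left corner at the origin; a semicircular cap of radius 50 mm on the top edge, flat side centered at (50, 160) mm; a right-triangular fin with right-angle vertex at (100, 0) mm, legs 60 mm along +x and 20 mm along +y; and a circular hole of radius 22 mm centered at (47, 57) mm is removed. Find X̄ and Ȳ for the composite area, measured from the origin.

X̄ = 52.45 mm, Ȳ = 100.44 mm

Part | A | x̄ᵢ | ȳᵢ | A·x̄ᵢ | A·ȳᵢ
rectangular body | 16000.00 | 50.00 | 80.00 | 800000.00 | 1280000.00
semicircular top | 3926.99 | 50.00 | 181.22 | 196349.54 | 711651.86
triangular fin | 600.00 | 120.00 | 6.67 | 72000.00 | 4000.00
hole | -1520.53 | 47.00 | 57.00 | -71464.95 | -86670.26
Σ | 19006.46 |  |  | 996884.59 | 1908981.61
X̄ = 996884.59 / 19006.46 = 52.45 mm
Ȳ = 1908981.61 / 19006.46 = 100.44 mm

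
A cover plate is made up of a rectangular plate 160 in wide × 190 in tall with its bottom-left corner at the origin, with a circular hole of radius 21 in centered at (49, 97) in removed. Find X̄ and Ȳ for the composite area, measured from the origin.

X̄ = 81.48 in, Ȳ = 94.90 in

plate: A = 160 × 190 = 30400.00, centroid at (80.00, 95.00).
hole: A = −π·21² = -1385.44, centroid at (49.00, 97.00).
ΣA = 29014.56 in²
ΣAX̄ = (30400.00)(80.00) + (-1385.44)(49.00) = 2364113.32 in³
ΣAȲ = (30400.00)(95.00) + (-1385.44)(97.00) = 2753612.09 in³
X̄ = 2364113.32 / 29014.56 = 81.48 in
Ȳ = 2753612.09 / 29014.56 = 94.90 in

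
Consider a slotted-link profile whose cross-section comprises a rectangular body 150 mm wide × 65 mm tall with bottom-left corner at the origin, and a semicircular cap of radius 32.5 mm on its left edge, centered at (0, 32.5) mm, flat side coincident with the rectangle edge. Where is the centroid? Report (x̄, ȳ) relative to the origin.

rectangular body: A = 150 × 65 = 9750.00, centroid at (75.00, 32.50).
semicircular end: A = ½π·32.5² = 1659.15, centroid at (-13.79, 32.50).
ΣA = 11409.15 mm²
ΣAx̄ = (9750.00)(75.00) + (1659.15)(-13.79) = 708364.58 mm³
ΣAȳ = (9750.00)(32.50) + (1659.15)(32.50) = 370797.49 mm³
x̄ = 708364.58 / 11409.15 = 62.09 mm
ȳ = 370797.49 / 11409.15 = 32.50 mm

x̄ = 62.09 mm, ȳ = 32.50 mm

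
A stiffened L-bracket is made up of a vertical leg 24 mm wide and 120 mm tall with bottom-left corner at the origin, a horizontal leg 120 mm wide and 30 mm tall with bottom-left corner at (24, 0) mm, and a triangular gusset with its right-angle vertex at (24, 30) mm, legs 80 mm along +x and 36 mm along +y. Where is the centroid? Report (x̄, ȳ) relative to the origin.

x̄ = 51.76 mm, ȳ = 36.27 mm

vertical leg: A = 24 × 120 = 2880.00, centroid at (12.00, 60.00).
horizontal leg: A = 120 × 30 = 3600.00, centroid at (84.00, 15.00).
gusset: A = ½·80·36 = 1440.00, centroid at (50.67, 42.00).
ΣA = 7920.00 mm²
ΣAx̄ = (2880.00)(12.00) + (3600.00)(84.00) + (1440.00)(50.67) = 409920.00 mm³
ΣAȳ = (2880.00)(60.00) + (3600.00)(15.00) + (1440.00)(42.00) = 287280.00 mm³
x̄ = 409920.00 / 7920.00 = 51.76 mm
ȳ = 287280.00 / 7920.00 = 36.27 mm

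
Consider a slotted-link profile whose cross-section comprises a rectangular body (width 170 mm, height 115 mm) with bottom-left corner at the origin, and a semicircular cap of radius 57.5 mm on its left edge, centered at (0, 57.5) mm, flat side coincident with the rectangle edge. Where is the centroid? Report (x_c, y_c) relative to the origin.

x_c = 62.04 mm, y_c = 57.50 mm

Part | A | x̄ᵢ | ȳᵢ | A·x̄ᵢ | A·ȳᵢ
rectangular body | 19550.00 | 85.00 | 57.50 | 1661750.00 | 1124125.00
semicircular end | 5193.45 | -24.40 | 57.50 | -126739.58 | 298623.11
Σ | 24743.45 |  |  | 1535010.42 | 1422748.11
x_c = 1535010.42 / 24743.45 = 62.04 mm
y_c = 1422748.11 / 24743.45 = 57.50 mm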